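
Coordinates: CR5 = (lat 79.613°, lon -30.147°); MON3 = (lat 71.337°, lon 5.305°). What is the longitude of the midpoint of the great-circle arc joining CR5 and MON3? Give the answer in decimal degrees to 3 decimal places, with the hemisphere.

Bx = cos φ₂ cos Δλ = 0.260674,  By = cos φ₂ sin Δλ = 0.185607
φₘ = atan2(sin φ₁ + sin φ₂, √((cos φ₁ + Bx)² + By²)) = 76.08440°
λₘ = λ₁ + atan2(By, cos φ₁ + Bx) = -7.32041°

7.320°W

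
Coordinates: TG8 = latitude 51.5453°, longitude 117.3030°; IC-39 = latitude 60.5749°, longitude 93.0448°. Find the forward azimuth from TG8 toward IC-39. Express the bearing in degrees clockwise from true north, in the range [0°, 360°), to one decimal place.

Δλ = -24.2582°
y = sin Δλ · cos φ₂ = -0.201844
x = cos φ₁ sin φ₂ − sin φ₁ cos φ₂ cos Δλ = 0.190915
θ = atan2(y, x) = -46.5940° → 313.4060° (mod 360°)

313.4°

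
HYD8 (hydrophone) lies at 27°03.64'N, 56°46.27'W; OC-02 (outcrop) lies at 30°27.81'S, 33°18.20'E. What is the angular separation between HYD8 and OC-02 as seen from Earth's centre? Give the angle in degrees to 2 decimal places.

103.39°

HYD8: φ = +27.06067°, λ = -56.77117°
OC-02: φ = -30.46350°, λ = +33.30333°
Δφ = -57.5242°,  Δλ = 90.0745°
a = sin²(Δφ/2) + cos φ₁ cos φ₂ sin²(Δλ/2) = 0.615822
c = 2·arcsin(√a) = 1.804564 rad = 103.3939°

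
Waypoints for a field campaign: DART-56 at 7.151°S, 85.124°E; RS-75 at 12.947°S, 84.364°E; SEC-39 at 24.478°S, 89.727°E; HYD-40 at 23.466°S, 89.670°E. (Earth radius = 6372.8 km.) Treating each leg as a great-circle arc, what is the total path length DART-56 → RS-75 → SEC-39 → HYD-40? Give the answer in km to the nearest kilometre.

DART-56→RS-75: c = 0.101998 rad, d = 650.01 km
RS-75→SEC-39: c = 0.219833 rad, d = 1400.95 km
SEC-39→HYD-40: c = 0.017686 rad, d = 112.71 km
Total = 650.01 + 1400.95 + 112.71 = 2163.67 km

2164 km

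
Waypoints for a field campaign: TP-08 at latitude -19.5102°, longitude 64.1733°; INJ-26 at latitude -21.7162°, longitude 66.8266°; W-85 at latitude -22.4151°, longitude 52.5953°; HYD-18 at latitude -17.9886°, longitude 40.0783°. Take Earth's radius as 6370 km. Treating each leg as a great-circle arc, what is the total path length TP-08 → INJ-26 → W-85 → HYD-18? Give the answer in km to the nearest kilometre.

3232 km

TP-08→INJ-26: c = 0.057972 rad, d = 369.28 km
INJ-26→W-85: c = 0.230427 rad, d = 1467.82 km
W-85→HYD-18: c = 0.218984 rad, d = 1394.93 km
Total = 369.28 + 1467.82 + 1394.93 = 3232.03 km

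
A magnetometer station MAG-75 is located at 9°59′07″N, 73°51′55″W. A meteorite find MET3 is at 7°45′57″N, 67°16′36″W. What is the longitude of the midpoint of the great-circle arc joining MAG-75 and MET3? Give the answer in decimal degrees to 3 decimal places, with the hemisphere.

MAG-75: φ = +9.98528°, λ = -73.86528°
MET3: φ = +7.76583°, λ = -67.27667°
Bx = cos φ₂ cos Δλ = 0.984285,  By = cos φ₂ sin Δλ = 0.113687
φₘ = atan2(sin φ₁ + sin φ₂, √((cos φ₁ + Bx)² + By²)) = 8.89001°
λₘ = λ₁ + atan2(By, cos φ₁ + Bx) = -70.56100°

70.561°W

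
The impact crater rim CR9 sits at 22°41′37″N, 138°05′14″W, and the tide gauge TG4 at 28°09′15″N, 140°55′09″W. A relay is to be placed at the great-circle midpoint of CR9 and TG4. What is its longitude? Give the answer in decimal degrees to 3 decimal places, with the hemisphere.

139.471°W

CR9: φ = +22.69361°, λ = -138.08722°
TG4: φ = +28.15417°, λ = -140.91917°
Bx = cos φ₂ cos Δλ = 0.880604,  By = cos φ₂ sin Δλ = -0.043561
φₘ = atan2(sin φ₁ + sin φ₂, √((cos φ₁ + Bx)² + By²)) = 25.43067°
λₘ = λ₁ + atan2(By, cos φ₁ + Bx) = -139.47109°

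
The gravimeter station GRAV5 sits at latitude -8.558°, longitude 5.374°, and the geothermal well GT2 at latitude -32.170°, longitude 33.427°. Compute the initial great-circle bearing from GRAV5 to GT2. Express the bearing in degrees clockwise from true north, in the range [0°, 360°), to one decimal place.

Δλ = 28.0530°
y = sin Δλ · cos φ₂ = 0.398086
x = cos φ₁ sin φ₂ − sin φ₁ cos φ₂ cos Δλ = -0.415340
θ = atan2(y, x) = 136.2152° → 136.2152° (mod 360°)

136.2°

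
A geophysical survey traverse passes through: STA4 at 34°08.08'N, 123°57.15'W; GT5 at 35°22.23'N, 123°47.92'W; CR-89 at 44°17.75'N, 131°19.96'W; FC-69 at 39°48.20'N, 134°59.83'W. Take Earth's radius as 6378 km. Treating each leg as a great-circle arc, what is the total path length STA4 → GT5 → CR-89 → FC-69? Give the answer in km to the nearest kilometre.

1906 km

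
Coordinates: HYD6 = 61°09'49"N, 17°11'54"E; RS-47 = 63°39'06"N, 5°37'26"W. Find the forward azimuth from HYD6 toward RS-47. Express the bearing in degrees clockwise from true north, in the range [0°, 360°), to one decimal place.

293.2°

HYD6: φ = +61.16361°, λ = +17.19833°
RS-47: φ = +63.65167°, λ = -5.62389°
Δλ = -22.8222°
y = sin Δλ · cos φ₂ = -0.172149
x = cos φ₁ sin φ₂ − sin φ₁ cos φ₂ cos Δλ = 0.073849
θ = atan2(y, x) = -66.7816° → 293.2184° (mod 360°)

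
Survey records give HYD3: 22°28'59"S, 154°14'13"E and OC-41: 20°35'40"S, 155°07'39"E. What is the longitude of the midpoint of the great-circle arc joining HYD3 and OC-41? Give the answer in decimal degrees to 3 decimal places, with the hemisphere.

154.685°E

HYD3: φ = -22.48306°, λ = +154.23694°
OC-41: φ = -20.59444°, λ = +155.12750°
Bx = cos φ₂ cos Δλ = 0.935981,  By = cos φ₂ sin Δλ = 0.014549
φₘ = atan2(sin φ₁ + sin φ₂, √((cos φ₁ + Bx)² + By²)) = -21.53934°
λₘ = λ₁ + atan2(By, cos φ₁ + Bx) = 154.68512°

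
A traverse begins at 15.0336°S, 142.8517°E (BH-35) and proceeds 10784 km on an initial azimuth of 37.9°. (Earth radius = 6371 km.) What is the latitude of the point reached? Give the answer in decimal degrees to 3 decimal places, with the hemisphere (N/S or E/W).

51.995°N

δ = d/R = 10784/6371 = 1.692670 rad
φ₂ = arcsin(sin φ₁ cos δ + cos φ₁ sin δ cos θ)
   = arcsin(-0.25939·-0.12157 + 0.96577·0.99258·0.78908) = 51.99511°
λ₂ = λ₁ + atan2(sin θ sin δ cos φ₁, cos δ − sin φ₁ sin φ₂) = -135.15344°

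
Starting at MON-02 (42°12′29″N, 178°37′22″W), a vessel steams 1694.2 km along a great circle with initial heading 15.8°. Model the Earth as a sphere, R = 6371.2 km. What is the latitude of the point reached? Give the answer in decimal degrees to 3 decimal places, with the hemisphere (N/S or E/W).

MON-02: φ = +42.20806°, λ = -178.62278°
δ = d/R = 1694.2/6371.2 = 0.265915 rad
φ₂ = arcsin(sin φ₁ cos δ + cos φ₁ sin δ cos θ)
   = arcsin(0.67182·0.96485 + 0.74071·0.26279·0.96222) = 56.66902°
λ₂ = λ₁ + atan2(sin θ sin δ cos φ₁, cos δ − sin φ₁ sin φ₂) = -171.14040°

56.669°N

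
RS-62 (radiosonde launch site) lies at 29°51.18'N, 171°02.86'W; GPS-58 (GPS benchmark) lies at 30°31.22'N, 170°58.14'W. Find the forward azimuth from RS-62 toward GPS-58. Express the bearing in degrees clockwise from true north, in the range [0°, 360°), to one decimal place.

5.8°

RS-62: φ = +29.85300°, λ = -171.04767°
GPS-58: φ = +30.52033°, λ = -170.96900°
Δλ = 0.0787°
y = sin Δλ · cos φ₂ = 0.001183
x = cos φ₁ sin φ₂ − sin φ₁ cos φ₂ cos Δλ = 0.011647
θ = atan2(y, x) = 5.7984° → 5.7984° (mod 360°)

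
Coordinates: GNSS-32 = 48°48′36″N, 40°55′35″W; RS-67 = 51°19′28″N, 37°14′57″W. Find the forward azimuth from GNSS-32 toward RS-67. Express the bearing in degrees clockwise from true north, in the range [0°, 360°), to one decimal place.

41.8°

GNSS-32: φ = +48.81000°, λ = -40.92639°
RS-67: φ = +51.32444°, λ = -37.24917°
Δλ = 3.6772°
y = sin Δλ · cos φ₂ = 0.040079
x = cos φ₁ sin φ₂ − sin φ₁ cos φ₂ cos Δλ = 0.044839
θ = atan2(y, x) = 41.7914° → 41.7914° (mod 360°)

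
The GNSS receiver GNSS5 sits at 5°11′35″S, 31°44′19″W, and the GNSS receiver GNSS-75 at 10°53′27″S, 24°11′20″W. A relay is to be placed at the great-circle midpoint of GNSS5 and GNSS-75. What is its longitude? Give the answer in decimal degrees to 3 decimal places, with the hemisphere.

27.990°W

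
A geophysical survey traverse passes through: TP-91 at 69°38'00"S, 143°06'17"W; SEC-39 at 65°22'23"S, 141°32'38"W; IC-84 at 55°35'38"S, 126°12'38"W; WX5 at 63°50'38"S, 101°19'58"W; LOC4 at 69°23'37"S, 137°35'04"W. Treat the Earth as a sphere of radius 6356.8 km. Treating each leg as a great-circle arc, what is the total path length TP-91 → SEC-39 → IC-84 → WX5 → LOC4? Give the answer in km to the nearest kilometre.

5170 km

TP-91: φ = -69.63333°, λ = -143.10472°
SEC-39: φ = -65.37306°, λ = -141.54389°
IC-84: φ = -55.59389°, λ = -126.21056°
WX5: φ = -63.84389°, λ = -101.33278°
LOC4: φ = -69.39361°, λ = -137.58444°
TP-91→SEC-39: c = 0.075077 rad, d = 477.25 km
SEC-39→IC-84: c = 0.214476 rad, d = 1363.38 km
IC-84→WX5: c = 0.259424 rad, d = 1649.11 km
WX5→LOC4: c = 0.264279 rad, d = 1679.97 km
Total = 477.25 + 1363.38 + 1649.11 + 1679.97 = 5169.70 km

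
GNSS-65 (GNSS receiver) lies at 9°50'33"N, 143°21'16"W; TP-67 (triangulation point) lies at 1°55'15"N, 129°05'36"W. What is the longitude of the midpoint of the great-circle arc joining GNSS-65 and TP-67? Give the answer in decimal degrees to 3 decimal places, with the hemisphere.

136.173°W

GNSS-65: φ = +9.84250°, λ = -143.35444°
TP-67: φ = +1.92083°, λ = -129.09333°
Bx = cos φ₂ cos Δλ = 0.968639,  By = cos φ₂ sin Δλ = 0.246203
φₘ = atan2(sin φ₁ + sin φ₂, √((cos φ₁ + Bx)² + By²)) = 5.92718°
λₘ = λ₁ + atan2(By, cos φ₁ + Bx) = -136.17276°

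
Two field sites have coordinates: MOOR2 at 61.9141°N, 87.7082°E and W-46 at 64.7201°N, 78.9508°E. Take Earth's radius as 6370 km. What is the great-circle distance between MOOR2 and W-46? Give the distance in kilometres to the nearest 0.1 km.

Δφ = 2.8060°,  Δλ = -8.7574°
a = sin²(Δφ/2) + cos φ₁ cos φ₂ sin²(Δλ/2) = 0.001771
c = 2·arcsin(√a) = 0.084201 rad = 4.8244°
d = R·c = 6370 × 0.084201 = 536.4 km

536.4 km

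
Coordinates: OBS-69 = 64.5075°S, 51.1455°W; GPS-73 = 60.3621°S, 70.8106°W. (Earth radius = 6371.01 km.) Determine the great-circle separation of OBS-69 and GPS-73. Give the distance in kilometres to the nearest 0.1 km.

1106.0 km

Δφ = 4.1454°,  Δλ = -19.6651°
a = sin²(Δφ/2) + cos φ₁ cos φ₂ sin²(Δλ/2) = 0.007515
c = 2·arcsin(√a) = 0.173595 rad = 9.9462°
d = R·c = 6371.01 × 0.173595 = 1106.0 km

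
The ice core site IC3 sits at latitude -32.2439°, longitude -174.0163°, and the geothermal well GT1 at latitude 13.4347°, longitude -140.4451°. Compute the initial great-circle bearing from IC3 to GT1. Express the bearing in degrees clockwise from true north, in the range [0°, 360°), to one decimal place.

40.5°

Δλ = 33.5712°
y = sin Δλ · cos φ₂ = 0.537841
x = cos φ₁ sin φ₂ − sin φ₁ cos φ₂ cos Δλ = 0.628875
θ = atan2(y, x) = 40.5385° → 40.5385° (mod 360°)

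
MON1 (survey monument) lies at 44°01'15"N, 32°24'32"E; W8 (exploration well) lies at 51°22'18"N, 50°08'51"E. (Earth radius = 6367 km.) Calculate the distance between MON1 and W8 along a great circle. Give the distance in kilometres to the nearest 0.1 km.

1552.0 km

MON1: φ = +44.02083°, λ = +32.40889°
W8: φ = +51.37167°, λ = +50.14750°
Δφ = 7.3508°,  Δλ = 17.7386°
a = sin²(Δφ/2) + cos φ₁ cos φ₂ sin²(Δλ/2) = 0.014781
c = 2·arcsin(√a) = 0.243754 rad = 13.9660°
d = R·c = 6367 × 0.243754 = 1552.0 km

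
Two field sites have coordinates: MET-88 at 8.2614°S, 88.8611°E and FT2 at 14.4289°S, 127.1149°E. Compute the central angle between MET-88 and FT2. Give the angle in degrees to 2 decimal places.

Δφ = -6.1675°,  Δλ = 38.2538°
a = sin²(Δφ/2) + cos φ₁ cos φ₂ sin²(Δλ/2) = 0.105791
c = 2·arcsin(√a) = 0.662562 rad = 37.9620°

37.96°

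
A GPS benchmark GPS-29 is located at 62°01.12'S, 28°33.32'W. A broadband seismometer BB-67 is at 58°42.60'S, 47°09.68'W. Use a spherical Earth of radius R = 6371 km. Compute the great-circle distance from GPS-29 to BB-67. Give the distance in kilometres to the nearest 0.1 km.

GPS-29: φ = -62.01867°, λ = -28.55533°
BB-67: φ = -58.71000°, λ = -47.16133°
Δφ = 3.3087°,  Δλ = -18.6060°
a = sin²(Δφ/2) + cos φ₁ cos φ₂ sin²(Δλ/2) = 0.007201
c = 2·arcsin(√a) = 0.169927 rad = 9.7361°
d = R·c = 6371 × 0.169927 = 1082.6 km

1082.6 km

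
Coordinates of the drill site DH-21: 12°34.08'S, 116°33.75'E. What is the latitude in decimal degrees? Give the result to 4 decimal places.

12° + 34.08′/60 = 12 + 0.56800 = 12.5680°

12.5680°S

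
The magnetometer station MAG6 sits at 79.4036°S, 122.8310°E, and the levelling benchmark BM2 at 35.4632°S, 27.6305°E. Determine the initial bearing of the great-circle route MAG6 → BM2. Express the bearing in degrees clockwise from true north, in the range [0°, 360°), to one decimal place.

Δλ = -95.2005°
y = sin Δλ · cos φ₂ = -0.811136
x = cos φ₁ sin φ₂ − sin φ₁ cos φ₂ cos Δλ = -0.179256
θ = atan2(y, x) = -102.4617° → 257.5383° (mod 360°)

257.5°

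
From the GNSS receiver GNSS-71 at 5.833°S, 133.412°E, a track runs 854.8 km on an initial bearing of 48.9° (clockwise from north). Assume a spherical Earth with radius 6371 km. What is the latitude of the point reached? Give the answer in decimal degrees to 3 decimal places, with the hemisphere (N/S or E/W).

0.758°S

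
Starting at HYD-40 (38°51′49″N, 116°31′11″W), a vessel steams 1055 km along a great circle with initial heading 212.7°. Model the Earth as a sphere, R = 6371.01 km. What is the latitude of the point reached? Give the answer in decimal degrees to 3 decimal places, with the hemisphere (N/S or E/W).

HYD-40: φ = +38.86361°, λ = -116.51972°
δ = d/R = 1055/6371.01 = 0.165594 rad
φ₂ = arcsin(sin φ₁ cos δ + cos φ₁ sin δ cos θ)
   = arcsin(0.62747·0.98632 + 0.77864·0.16484·-0.84151) = 30.72230°
λ₂ = λ₁ + atan2(sin θ sin δ cos φ₁, cos δ − sin φ₁ sin φ₂) = -122.46570°

30.722°N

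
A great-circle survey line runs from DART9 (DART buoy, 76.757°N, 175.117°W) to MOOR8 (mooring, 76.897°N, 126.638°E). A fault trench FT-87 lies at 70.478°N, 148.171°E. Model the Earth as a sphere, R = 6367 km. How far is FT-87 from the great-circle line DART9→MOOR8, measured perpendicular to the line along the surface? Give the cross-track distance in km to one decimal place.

δ₁₃ = central angle DART9→FT-87 = 0.206195 rad  (haversine)
θ₁₃ = bearing DART9→FT-87 = 257.346°,  θ₁₂ = bearing DART9→MOOR8 = 299.029°
dₓₜ = R·arcsin(sin δ₁₃ · sin(θ₁₃ − θ₁₂)) = 6367·arcsin(0.20474·sin(-41.683°)) = -869.578 km
|dₓₜ| = 869.578 km

869.6 km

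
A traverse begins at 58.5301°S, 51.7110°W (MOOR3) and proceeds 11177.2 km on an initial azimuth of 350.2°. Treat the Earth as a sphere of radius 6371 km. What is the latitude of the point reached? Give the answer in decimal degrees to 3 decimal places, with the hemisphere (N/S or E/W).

41.414°N

δ = d/R = 11177.2/6371 = 1.754387 rad
φ₂ = arcsin(sin φ₁ cos δ + cos φ₁ sin δ cos θ)
   = arcsin(-0.85291·-0.18256 + 0.52205·0.98319·0.98541) = 41.41410°
λ₂ = λ₁ + atan2(sin θ sin δ cos φ₁, cos δ − sin φ₁ sin φ₂) = -64.60497°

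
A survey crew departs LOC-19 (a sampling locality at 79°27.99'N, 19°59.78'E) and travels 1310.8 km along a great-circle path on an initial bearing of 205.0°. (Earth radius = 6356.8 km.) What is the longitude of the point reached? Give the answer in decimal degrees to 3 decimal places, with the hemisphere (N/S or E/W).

6.531°E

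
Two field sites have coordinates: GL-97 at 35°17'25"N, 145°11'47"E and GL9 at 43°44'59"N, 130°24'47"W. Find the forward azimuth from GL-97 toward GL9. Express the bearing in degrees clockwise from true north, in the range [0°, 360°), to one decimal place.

GL-97: φ = +35.29028°, λ = +145.19639°
GL9: φ = +43.74972°, λ = -130.41306°
Δλ = 84.3906°
y = sin Δλ · cos φ₂ = 0.718908
x = cos φ₁ sin φ₂ − sin φ₁ cos φ₂ cos Δλ = 0.523642
θ = atan2(y, x) = 53.9309° → 53.9309° (mod 360°)

53.9°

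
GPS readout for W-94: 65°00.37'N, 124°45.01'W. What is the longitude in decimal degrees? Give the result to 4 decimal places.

124° + 45.01′/60 = 124 + 0.75017 = 124.7502°

124.7502°W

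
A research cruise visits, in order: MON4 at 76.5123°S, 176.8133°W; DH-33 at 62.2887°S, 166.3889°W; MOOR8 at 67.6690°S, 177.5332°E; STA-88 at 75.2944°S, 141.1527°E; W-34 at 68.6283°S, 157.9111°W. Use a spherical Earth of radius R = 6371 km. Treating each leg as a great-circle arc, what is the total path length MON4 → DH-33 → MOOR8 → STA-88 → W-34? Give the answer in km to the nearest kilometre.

6198 km

MON4→DH-33: c = 0.255433 rad, d = 1627.36 km
DH-33→MOOR8: c = 0.150586 rad, d = 959.38 km
MOOR8→STA-88: c = 0.235672 rad, d = 1501.46 km
STA-88→W-34: c = 0.331146 rad, d = 2109.73 km
Total = 1627.36 + 959.38 + 1501.46 + 2109.73 = 6197.94 km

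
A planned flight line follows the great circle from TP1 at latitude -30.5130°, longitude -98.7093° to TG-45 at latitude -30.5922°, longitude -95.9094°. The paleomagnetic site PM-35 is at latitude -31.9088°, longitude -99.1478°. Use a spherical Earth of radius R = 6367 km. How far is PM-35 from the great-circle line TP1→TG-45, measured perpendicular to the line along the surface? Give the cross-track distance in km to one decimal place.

156.9 km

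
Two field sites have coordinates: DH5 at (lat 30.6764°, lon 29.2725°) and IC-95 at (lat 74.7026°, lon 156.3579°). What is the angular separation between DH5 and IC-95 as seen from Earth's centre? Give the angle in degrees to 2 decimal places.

Δφ = 44.0262°,  Δλ = 127.0854°
a = sin²(Δφ/2) + cos φ₁ cos φ₂ sin²(Δλ/2) = 0.322358
c = 2·arcsin(√a) = 1.207578 rad = 69.1891°

69.19°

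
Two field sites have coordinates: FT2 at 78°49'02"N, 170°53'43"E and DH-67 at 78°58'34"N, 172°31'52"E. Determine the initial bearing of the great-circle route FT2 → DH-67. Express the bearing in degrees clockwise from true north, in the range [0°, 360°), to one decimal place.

FT2: φ = +78.81722°, λ = +170.89528°
DH-67: φ = +78.97611°, λ = +172.53111°
Δλ = 1.6358°
y = sin Δλ · cos φ₂ = 0.005459
x = cos φ₁ sin φ₂ − sin φ₁ cos φ₂ cos Δλ = 0.002850
θ = atan2(y, x) = 62.4342° → 62.4342° (mod 360°)

62.4°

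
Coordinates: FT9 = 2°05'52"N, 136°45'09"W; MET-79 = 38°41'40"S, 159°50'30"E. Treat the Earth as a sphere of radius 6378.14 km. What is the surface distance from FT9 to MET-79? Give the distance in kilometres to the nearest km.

FT9: φ = +2.09778°, λ = -136.75250°
MET-79: φ = -38.69444°, λ = +159.84167°
Δφ = -40.7922°,  Δλ = -63.4058°
a = sin²(Δφ/2) + cos φ₁ cos φ₂ sin²(Δλ/2) = 0.336859
c = 2·arcsin(√a) = 1.238428 rad = 70.9567°
d = R·c = 6378.14 × 1.238428 = 7898.9 km

7899 km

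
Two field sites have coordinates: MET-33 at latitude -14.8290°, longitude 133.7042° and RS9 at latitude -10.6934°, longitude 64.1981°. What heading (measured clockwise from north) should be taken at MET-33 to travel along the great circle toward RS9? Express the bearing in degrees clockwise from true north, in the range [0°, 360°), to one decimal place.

Δλ = -69.5061°
y = sin Δλ · cos φ₂ = -0.920443
x = cos φ₁ sin φ₂ − sin φ₁ cos φ₂ cos Δλ = -0.091325
θ = atan2(y, x) = -95.6662° → 264.3338° (mod 360°)

264.3°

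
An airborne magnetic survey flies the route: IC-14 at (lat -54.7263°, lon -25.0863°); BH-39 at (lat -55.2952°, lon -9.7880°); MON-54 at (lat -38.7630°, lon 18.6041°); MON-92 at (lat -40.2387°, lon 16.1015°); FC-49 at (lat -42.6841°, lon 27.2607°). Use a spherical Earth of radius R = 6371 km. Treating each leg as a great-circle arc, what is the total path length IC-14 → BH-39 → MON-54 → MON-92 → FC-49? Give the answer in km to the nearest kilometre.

5009 km

IC-14→BH-39: c = 0.153119 rad, d = 975.52 km
BH-39→MON-54: c = 0.438806 rad, d = 2795.63 km
MON-54→MON-92: c = 0.042415 rad, d = 270.22 km
MON-92→FC-49: c = 0.151937 rad, d = 967.99 km
Total = 975.52 + 2795.63 + 270.22 + 967.99 = 5009.37 km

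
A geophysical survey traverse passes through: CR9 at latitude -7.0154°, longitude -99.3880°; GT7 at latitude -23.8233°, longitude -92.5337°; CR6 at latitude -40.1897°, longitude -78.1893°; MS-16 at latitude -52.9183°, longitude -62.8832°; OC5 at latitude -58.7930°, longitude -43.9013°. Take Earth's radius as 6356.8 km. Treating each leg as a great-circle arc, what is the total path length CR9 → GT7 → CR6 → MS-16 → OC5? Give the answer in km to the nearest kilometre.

7426 km

CR9→GT7: c = 0.315019 rad, d = 2002.51 km
GT7→CR6: c = 0.354866 rad, d = 2255.82 km
CR6→MS-16: c = 0.287038 rad, d = 1824.64 km
MS-16→OC5: c = 0.211297 rad, d = 1343.17 km
Total = 2002.51 + 2255.82 + 1824.64 + 1343.17 = 7426.14 km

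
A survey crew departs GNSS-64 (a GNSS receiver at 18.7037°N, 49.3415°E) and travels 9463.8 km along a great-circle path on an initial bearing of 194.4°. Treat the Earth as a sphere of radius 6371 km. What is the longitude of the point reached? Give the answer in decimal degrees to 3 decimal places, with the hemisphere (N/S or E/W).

16.926°E

δ = d/R = 9463.8/6371 = 1.485450 rad
φ₂ = arcsin(sin φ₁ cos δ + cos φ₁ sin δ cos θ)
   = arcsin(0.32067·0.08524 + 0.94719·0.99636·-0.96858) = -62.46856°
λ₂ = λ₁ + atan2(sin θ sin δ cos φ₁, cos δ − sin φ₁ sin φ₂) = 16.92584°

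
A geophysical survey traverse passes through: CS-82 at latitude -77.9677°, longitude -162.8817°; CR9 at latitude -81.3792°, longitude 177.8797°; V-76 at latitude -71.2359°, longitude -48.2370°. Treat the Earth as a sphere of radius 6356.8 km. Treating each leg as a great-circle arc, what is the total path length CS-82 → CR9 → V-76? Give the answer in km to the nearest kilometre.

3360 km

CS-82→CR9: c = 0.083895 rad, d = 533.30 km
CR9→V-76: c = 0.444723 rad, d = 2827.01 km
Total = 533.30 + 2827.01 = 3360.32 km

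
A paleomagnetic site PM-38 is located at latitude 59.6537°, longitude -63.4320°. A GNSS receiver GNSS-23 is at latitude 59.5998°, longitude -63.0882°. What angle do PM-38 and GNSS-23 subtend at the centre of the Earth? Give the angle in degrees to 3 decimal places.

0.182°

Δφ = -0.0539°,  Δλ = 0.3438°
a = sin²(Δφ/2) + cos φ₁ cos φ₂ sin²(Δλ/2) = 0.000003
c = 2·arcsin(√a) = 0.003177 rad = 0.1820°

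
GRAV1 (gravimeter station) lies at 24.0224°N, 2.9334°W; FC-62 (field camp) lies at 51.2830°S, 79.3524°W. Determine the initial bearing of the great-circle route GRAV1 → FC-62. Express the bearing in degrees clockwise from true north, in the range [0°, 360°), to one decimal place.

Δλ = -76.4190°
y = sin Δλ · cos φ₂ = -0.607985
x = cos φ₁ sin φ₂ − sin φ₁ cos φ₂ cos Δλ = -0.772456
θ = atan2(y, x) = -141.7944° → 218.2056° (mod 360°)

218.2°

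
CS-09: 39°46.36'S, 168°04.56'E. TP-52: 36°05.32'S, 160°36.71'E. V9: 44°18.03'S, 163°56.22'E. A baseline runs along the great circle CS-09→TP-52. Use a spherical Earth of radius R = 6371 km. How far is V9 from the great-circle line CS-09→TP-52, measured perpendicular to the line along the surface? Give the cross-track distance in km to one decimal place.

CS-09: φ = -39.77267°, λ = +168.07600°
TP-52: φ = -36.08867°, λ = +160.61183°
V9: φ = -44.30050°, λ = +163.93700°
δ₁₃ = central angle CS-09→V9 = 0.095488 rad  (haversine)
θ₁₃ = bearing CS-09→V9 = 212.805°,  θ₁₂ = bearing CS-09→TP-52 = 299.698°
dₓₜ = R·arcsin(sin δ₁₃ · sin(θ₁₃ − θ₁₂)) = 6371·arcsin(0.09534·sin(-86.892°)) = -607.458 km
|dₓₜ| = 607.458 km

607.5 km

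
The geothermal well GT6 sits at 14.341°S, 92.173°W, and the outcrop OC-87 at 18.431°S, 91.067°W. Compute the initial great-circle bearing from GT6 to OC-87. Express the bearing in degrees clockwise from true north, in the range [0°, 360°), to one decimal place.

165.6°

Δλ = 1.1060°
y = sin Δλ · cos φ₂ = 0.018312
x = cos φ₁ sin φ₂ − sin φ₁ cos φ₂ cos Δλ = -0.071367
θ = atan2(y, x) = 165.6090° → 165.6090° (mod 360°)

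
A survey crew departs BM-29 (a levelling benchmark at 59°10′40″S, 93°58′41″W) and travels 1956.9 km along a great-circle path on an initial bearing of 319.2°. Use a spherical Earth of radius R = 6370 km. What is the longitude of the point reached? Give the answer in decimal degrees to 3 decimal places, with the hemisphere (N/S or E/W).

BM-29: φ = -59.17778°, λ = -93.97806°
δ = d/R = 1956.9/6370 = 0.307206 rad
φ₂ = arcsin(sin φ₁ cos δ + cos φ₁ sin δ cos θ)
   = arcsin(-0.85876·0.95318 + 0.51238·0.30240·0.75700) = -44.52872°
λ₂ = λ₁ + atan2(sin θ sin δ cos φ₁, cos δ − sin φ₁ sin φ₂) = -110.06924°

110.069°W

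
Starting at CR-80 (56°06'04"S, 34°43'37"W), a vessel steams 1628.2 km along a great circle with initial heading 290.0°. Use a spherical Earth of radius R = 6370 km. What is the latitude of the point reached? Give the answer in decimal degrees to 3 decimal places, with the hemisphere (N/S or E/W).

CR-80: φ = -56.10111°, λ = -34.72694°
δ = d/R = 1628.2/6370 = 0.255604 rad
φ₂ = arcsin(sin φ₁ cos δ + cos φ₁ sin δ cos θ)
   = arcsin(-0.83002·0.96751 + 0.55773·0.25283·0.34202) = -49.01032°
λ₂ = λ₁ + atan2(sin θ sin δ cos φ₁, cos δ − sin φ₁ sin φ₂) = -55.96300°

49.010°S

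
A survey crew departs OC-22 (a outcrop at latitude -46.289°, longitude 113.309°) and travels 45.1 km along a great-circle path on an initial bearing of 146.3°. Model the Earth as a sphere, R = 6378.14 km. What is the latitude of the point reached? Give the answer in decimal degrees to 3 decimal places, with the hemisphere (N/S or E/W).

46.626°S

δ = d/R = 45.1/6378.14 = 0.007071 rad
φ₂ = arcsin(sin φ₁ cos δ + cos φ₁ sin δ cos θ)
   = arcsin(-0.72283·0.99998 + 0.69102·0.00707·-0.83195) = -46.62559°
λ₂ = λ₁ + atan2(sin θ sin δ cos φ₁, cos δ − sin φ₁ sin φ₂) = 113.63632°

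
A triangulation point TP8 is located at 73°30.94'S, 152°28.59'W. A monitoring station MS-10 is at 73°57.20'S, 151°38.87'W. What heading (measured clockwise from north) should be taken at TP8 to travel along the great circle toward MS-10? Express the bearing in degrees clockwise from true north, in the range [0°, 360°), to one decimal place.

152.5°

TP8: φ = -73.51567°, λ = -152.47650°
MS-10: φ = -73.95333°, λ = -151.64783°
Δλ = 0.8287°
y = sin Δλ · cos φ₂ = 0.003998
x = cos φ₁ sin φ₂ − sin φ₁ cos φ₂ cos Δλ = -0.007666
θ = atan2(y, x) = 152.4597° → 152.4597° (mod 360°)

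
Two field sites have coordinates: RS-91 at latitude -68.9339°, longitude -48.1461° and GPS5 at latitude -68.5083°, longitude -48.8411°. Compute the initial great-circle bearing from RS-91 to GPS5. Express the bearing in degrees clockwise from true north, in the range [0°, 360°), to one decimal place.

329.0°

Δλ = -0.6950°
y = sin Δλ · cos φ₂ = -0.004444
x = cos φ₁ sin φ₂ − sin φ₁ cos φ₂ cos Δλ = 0.007403
θ = atan2(y, x) = -30.9762° → 329.0238° (mod 360°)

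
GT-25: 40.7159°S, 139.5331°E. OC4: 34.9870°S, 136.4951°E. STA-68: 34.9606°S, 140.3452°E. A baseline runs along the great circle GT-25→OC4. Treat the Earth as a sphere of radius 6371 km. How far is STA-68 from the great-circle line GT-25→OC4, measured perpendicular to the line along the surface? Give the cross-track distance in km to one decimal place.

δ₁₃ = central angle GT-25→STA-68 = 0.101069 rad  (haversine)
θ₁₃ = bearing GT-25→STA-68 = 6.611°,  θ₁₂ = bearing GT-25→OC4 = 336.333°
dₓₜ = R·arcsin(sin δ₁₃ · sin(θ₁₃ − θ₁₂)) = 6371·arcsin(0.10090·sin(-329.722°)) = 324.242 km
|dₓₜ| = 324.242 km

324.2 km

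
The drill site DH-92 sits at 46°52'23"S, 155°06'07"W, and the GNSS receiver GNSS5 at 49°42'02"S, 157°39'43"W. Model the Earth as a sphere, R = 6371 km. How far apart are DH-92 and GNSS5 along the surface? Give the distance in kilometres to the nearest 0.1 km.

DH-92: φ = -46.87306°, λ = -155.10194°
GNSS5: φ = -49.70056°, λ = -157.66194°
Δφ = -2.8275°,  Δλ = -2.5600°
a = sin²(Δφ/2) + cos φ₁ cos φ₂ sin²(Δλ/2) = 0.000829
c = 2·arcsin(√a) = 0.057605 rad = 3.3005°
d = R·c = 6371 × 0.057605 = 367.0 km

367.0 km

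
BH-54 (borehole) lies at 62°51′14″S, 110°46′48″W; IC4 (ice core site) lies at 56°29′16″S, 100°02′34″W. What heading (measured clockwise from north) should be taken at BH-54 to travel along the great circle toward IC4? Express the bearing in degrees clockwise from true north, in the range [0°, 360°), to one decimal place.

45.2°

BH-54: φ = -62.85389°, λ = -110.78000°
IC4: φ = -56.48778°, λ = -100.04278°
Δλ = 10.7372°
y = sin Δλ · cos φ₂ = 0.102862
x = cos φ₁ sin φ₂ − sin φ₁ cos φ₂ cos Δλ = 0.102279
θ = atan2(y, x) = 45.1626° → 45.1626° (mod 360°)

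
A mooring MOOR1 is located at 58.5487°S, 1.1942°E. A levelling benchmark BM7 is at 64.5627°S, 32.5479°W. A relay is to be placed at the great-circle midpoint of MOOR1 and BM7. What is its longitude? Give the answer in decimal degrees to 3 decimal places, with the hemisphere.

13.992°W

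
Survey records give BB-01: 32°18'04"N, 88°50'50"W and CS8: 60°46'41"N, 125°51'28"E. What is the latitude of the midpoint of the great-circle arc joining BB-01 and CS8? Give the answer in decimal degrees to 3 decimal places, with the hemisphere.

BB-01: φ = +32.30111°, λ = -88.84722°
CS8: φ = +60.77806°, λ = +125.85778°
Bx = cos φ₂ cos Δλ = -0.401341,  By = cos φ₂ sin Δλ = -0.277954
φₘ = atan2(sin φ₁ + sin φ₂, √((cos φ₁ + Bx)² + By²)) = 69.58379°
λₘ = λ₁ + atan2(By, cos φ₁ + Bx) = -120.89993°

69.584°N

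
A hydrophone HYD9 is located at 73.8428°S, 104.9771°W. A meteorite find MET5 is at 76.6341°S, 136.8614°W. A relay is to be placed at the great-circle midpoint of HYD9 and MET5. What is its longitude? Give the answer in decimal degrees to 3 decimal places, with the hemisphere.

119.406°W

Bx = cos φ₂ cos Δλ = 0.196289,  By = cos φ₂ sin Δλ = -0.122105
φₘ = atan2(sin φ₁ + sin φ₂, √((cos φ₁ + Bx)² + By²)) = -75.77798°
λₘ = λ₁ + atan2(By, cos φ₁ + Bx) = -119.40628°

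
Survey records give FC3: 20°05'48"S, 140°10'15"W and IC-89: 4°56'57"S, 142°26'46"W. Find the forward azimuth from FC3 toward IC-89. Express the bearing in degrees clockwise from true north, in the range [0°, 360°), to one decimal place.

FC3: φ = -20.09667°, λ = -140.17083°
IC-89: φ = -4.94917°, λ = -142.44611°
Δλ = -2.2753°
y = sin Δλ · cos φ₂ = -0.039553
x = cos φ₁ sin φ₂ − sin φ₁ cos φ₂ cos Δλ = 0.261035
θ = atan2(y, x) = -8.6161° → 351.3839° (mod 360°)

351.4°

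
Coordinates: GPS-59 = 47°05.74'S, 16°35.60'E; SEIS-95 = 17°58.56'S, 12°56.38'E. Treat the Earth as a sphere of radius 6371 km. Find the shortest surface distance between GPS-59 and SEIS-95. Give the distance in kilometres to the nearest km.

3255 km

GPS-59: φ = -47.09567°, λ = +16.59333°
SEIS-95: φ = -17.97600°, λ = +12.93967°
Δφ = 29.1197°,  Δλ = -3.6537°
a = sin²(Δφ/2) + cos φ₁ cos φ₂ sin²(Δλ/2) = 0.063855
c = 2·arcsin(√a) = 0.510932 rad = 29.2743°
d = R·c = 6371 × 0.510932 = 3255.1 km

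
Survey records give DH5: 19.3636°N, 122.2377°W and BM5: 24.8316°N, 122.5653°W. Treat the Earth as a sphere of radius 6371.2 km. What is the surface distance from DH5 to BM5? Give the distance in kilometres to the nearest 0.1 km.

609.0 km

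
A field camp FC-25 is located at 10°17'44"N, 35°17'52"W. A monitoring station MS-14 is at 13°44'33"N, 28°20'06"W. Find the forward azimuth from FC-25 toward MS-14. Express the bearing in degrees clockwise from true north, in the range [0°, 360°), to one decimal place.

62.5°

FC-25: φ = +10.29556°, λ = -35.29778°
MS-14: φ = +13.74250°, λ = -28.33500°
Δλ = 6.9628°
y = sin Δλ · cos φ₂ = 0.117754
x = cos φ₁ sin φ₂ − sin φ₁ cos φ₂ cos Δλ = 0.061405
θ = atan2(y, x) = 62.4596° → 62.4596° (mod 360°)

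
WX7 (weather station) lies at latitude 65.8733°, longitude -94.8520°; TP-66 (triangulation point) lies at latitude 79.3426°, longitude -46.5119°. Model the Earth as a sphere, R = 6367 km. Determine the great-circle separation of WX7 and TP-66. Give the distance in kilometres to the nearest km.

Δφ = 13.4693°,  Δλ = 48.3401°
a = sin²(Δφ/2) + cos φ₁ cos φ₂ sin²(Δλ/2) = 0.026426
c = 2·arcsin(√a) = 0.326568 rad = 18.7110°
d = R·c = 6367 × 0.326568 = 2079.3 km

2079 km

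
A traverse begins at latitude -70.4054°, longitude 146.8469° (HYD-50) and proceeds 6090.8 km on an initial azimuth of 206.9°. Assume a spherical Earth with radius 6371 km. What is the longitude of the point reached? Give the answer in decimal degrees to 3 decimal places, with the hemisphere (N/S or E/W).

δ = d/R = 6090.8/6371 = 0.956019 rad
φ₂ = arcsin(sin φ₁ cos δ + cos φ₁ sin δ cos θ)
   = arcsin(-0.94209·0.57678 + 0.33536·0.81690·-0.89180) = -51.97018°
λ₂ = λ₁ + atan2(sin θ sin δ cos φ₁, cos δ − sin φ₁ sin φ₂) = 3.71121°

3.711°E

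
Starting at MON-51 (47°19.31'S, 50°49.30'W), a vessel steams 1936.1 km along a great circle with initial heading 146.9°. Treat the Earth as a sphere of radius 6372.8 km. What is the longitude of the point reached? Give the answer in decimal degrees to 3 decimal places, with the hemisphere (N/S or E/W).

MON-51: φ = -47.32183°, λ = -50.82167°
δ = d/R = 1936.1/6372.8 = 0.303807 rad
φ₂ = arcsin(sin φ₁ cos δ + cos φ₁ sin δ cos θ)
   = arcsin(-0.73517·0.95420 + 0.67788·0.29915·-0.83772) = -60.62024°
λ₂ = λ₁ + atan2(sin θ sin δ cos φ₁, cos δ − sin φ₁ sin φ₂) = -31.37063°

31.371°W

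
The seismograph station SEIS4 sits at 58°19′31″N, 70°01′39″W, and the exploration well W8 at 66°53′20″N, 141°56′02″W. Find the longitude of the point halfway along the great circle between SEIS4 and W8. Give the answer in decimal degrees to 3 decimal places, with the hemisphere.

99.998°W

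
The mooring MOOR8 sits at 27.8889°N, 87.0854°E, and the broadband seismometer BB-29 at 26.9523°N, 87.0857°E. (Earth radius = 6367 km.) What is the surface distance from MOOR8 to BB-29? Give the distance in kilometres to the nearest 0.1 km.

104.1 km

Δφ = -0.9366°,  Δλ = 0.0003°
a = sin²(Δφ/2) + cos φ₁ cos φ₂ sin²(Δλ/2) = 0.000067
c = 2·arcsin(√a) = 0.016347 rad = 0.9366°
d = R·c = 6367 × 0.016347 = 104.1 km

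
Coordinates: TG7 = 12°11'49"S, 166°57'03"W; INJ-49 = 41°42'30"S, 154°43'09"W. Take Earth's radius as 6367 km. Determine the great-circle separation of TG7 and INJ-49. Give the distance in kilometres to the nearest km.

TG7: φ = -12.19694°, λ = -166.95083°
INJ-49: φ = -41.70833°, λ = -154.71917°
Δφ = -29.5114°,  Δλ = 12.2317°
a = sin²(Δφ/2) + cos φ₁ cos φ₂ sin²(Δλ/2) = 0.073153
c = 2·arcsin(√a) = 0.547760 rad = 31.3844°
d = R·c = 6367 × 0.547760 = 3487.6 km

3488 km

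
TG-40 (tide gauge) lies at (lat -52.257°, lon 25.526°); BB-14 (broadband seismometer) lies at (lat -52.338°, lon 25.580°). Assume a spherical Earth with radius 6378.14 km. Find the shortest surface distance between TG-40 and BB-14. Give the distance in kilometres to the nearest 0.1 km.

9.7 km

Δφ = -0.0810°,  Δλ = 0.0540°
a = sin²(Δφ/2) + cos φ₁ cos φ₂ sin²(Δλ/2) = 0.000001
c = 2·arcsin(√a) = 0.001527 rad = 0.0875°
d = R·c = 6378.14 × 0.001527 = 9.7 km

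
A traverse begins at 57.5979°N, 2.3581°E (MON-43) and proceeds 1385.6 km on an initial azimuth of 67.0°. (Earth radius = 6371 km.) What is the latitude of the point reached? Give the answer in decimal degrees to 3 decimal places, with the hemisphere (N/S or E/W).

60.412°N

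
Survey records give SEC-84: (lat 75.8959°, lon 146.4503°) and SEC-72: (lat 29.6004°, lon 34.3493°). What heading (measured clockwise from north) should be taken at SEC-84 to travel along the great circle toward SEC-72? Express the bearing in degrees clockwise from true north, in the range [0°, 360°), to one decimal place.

Δλ = -112.1010°
y = sin Δλ · cos φ₂ = -0.805603
x = cos φ₁ sin φ₂ − sin φ₁ cos φ₂ cos Δλ = 0.437644
θ = atan2(y, x) = -61.4870° → 298.5130° (mod 360°)

298.5°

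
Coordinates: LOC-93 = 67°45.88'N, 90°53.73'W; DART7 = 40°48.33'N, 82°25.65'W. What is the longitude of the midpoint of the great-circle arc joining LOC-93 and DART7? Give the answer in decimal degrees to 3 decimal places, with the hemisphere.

85.248°W

LOC-93: φ = +67.76467°, λ = -90.89550°
DART7: φ = +40.80550°, λ = -82.42750°
Bx = cos φ₂ cos Δλ = 0.748680,  By = cos φ₂ sin Δλ = 0.111464
φₘ = atan2(sin φ₁ + sin φ₂, √((cos φ₁ + Bx)² + By²)) = 54.35100°
λₘ = λ₁ + atan2(By, cos φ₁ + Bx) = -85.24761°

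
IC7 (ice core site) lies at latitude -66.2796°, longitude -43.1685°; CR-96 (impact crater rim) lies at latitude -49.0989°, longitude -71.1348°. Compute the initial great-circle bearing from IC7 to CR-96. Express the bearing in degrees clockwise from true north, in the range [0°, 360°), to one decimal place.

306.3°

Δλ = -27.9663°
y = sin Δλ · cos φ₂ = -0.307049
x = cos φ₁ sin φ₂ − sin φ₁ cos φ₂ cos Δλ = 0.225386
θ = atan2(y, x) = -53.7199° → 306.2801° (mod 360°)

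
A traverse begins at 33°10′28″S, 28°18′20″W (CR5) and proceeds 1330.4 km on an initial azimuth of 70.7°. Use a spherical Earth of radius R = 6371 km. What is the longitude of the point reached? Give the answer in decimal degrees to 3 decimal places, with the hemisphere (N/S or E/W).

CR5: φ = -33.17444°, λ = -28.30556°
δ = d/R = 1330.4/6371 = 0.208821 rad
φ₂ = arcsin(sin φ₁ cos δ + cos φ₁ sin δ cos θ)
   = arcsin(-0.54719·0.97828 + 0.83701·0.20731·0.33051) = -28.55178°
λ₂ = λ₁ + atan2(sin θ sin δ cos φ₁, cos δ − sin φ₁ sin φ₂) = -15.43522°

15.435°W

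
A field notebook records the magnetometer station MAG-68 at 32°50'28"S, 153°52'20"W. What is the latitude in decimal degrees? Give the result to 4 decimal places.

32.8411°S

32° + 50′/60 + 28″/3600 = 32 + 0.83333 + 0.00778 = 32.8411°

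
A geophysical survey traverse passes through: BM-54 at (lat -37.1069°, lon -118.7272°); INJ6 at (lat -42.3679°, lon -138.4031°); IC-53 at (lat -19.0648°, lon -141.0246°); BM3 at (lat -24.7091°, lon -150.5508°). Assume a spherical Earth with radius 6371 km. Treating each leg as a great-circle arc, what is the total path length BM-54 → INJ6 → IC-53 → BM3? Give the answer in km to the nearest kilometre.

5545 km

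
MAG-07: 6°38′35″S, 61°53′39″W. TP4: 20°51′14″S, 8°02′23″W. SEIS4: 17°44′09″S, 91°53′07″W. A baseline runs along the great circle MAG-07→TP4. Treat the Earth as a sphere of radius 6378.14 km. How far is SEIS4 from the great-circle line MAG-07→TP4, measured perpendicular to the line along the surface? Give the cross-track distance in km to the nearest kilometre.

2377 km

MAG-07: φ = -6.64306°, λ = -61.89417°
TP4: φ = -20.85389°, λ = -8.03972°
SEIS4: φ = -17.73583°, λ = -91.88528°
δ₁₃ = central angle MAG-07→SEIS4 = 0.545939 rad  (haversine)
θ₁₃ = bearing MAG-07→SEIS4 = 246.486°,  θ₁₂ = bearing MAG-07→TP4 = 111.011°
dₓₜ = R·arcsin(sin δ₁₃ · sin(θ₁₃ − θ₁₂)) = 6378.14·arcsin(0.51922·sin(135.476°)) = 2376.799 km
|dₓₜ| = 2376.799 km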